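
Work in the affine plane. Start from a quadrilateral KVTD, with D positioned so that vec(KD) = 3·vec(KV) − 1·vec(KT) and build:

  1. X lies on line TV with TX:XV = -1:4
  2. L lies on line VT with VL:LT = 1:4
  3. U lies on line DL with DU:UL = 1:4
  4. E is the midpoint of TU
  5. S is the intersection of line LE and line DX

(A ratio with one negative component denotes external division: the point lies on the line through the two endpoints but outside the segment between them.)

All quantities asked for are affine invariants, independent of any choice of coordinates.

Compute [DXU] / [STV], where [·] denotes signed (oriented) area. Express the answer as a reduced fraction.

Set K = (0, 0), V = (1, 0), T = (0, 1), D = (3, -1); any affine frame gives the same invariant.
1. X lies on line TV with TX:XV = -1:4 ⇒ X = (-1/3, 4/3)
2. L lies on line VT with VL:LT = 1:4 ⇒ L = (4/5, 1/5)
3. U lies on line DL with DU:UL = 1:4 ⇒ U = (64/25, -19/25)
4. E is the midpoint of TU ⇒ E = (32/25, 3/25)
5. S is the intersection of line LE and line DX ⇒ S = (23/16, 3/32)
2·[DXU] = 17/75, 2·[STV] = 17/32
[DXU]:[STV] = 17/75:17/32 = 32/75

[DXU]:[STV] = 32/75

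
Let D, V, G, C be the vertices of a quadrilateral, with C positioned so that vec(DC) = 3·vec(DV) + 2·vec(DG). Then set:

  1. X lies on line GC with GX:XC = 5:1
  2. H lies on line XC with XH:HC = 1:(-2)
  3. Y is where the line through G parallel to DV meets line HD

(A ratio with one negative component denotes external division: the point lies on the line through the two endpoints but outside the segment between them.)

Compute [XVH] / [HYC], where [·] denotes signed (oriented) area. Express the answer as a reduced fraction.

[XVH]:[HYC] = -5/3

Assign D = (0, 0), V = (1, 0), G = (0, 1), C = (3, 2) — the answer is frame-independent, so this choice is without loss of generality.
1. X lies on line GC with GX:XC = 5:1 ⇒ X = (5/2, 11/6)
2. H lies on line XC with XH:HC = 1:(-2) ⇒ H = (2, 5/3)
3. Y is where the line through G parallel to DV meets line HD ⇒ Y = (6/5, 1)
2·[XVH] = -2/3, 2·[HYC] = 2/5
[XVH]:[HYC] = -2/3:2/5 = -5/3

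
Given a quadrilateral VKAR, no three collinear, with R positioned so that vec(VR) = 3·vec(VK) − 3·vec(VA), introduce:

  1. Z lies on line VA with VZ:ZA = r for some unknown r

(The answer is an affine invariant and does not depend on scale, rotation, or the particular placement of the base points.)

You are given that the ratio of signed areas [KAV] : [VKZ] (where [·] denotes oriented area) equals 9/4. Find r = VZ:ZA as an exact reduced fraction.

Set V = (0, 0), K = (1, 0), A = (0, 1), R = (3, -3); any affine frame gives the same invariant.
1. With VZ:ZA = r, write λ = r/(r+1) so Z = V + λ·(A−V); Z is affine-linear in λ
Every point depending on Z is an affine combination of Z and λ-independent points, so each such coordinate is linear in λ; the λ² term in each signed area is a multiple of (A−V)×(A−V) = 0, so 2·[KAV] and 2·[VKZ] are each linear in λ. Evaluating at λ=0 and λ=1:
  2·[KAV] = 1,   2·[VKZ] = λ
So [KAV]:[VKZ] = (1) / (λ). Setting this equal to 9/4:
  1 = 9/4·(λ)  ⇒  λ = 4/9
Then r = λ/(1−λ) = (4/9)/(5/9) = 4/5. Check: with r = 4/5, Z = (0, 4/9) and [KAV]:[VKZ] = 9/4 as required.

r = 4/5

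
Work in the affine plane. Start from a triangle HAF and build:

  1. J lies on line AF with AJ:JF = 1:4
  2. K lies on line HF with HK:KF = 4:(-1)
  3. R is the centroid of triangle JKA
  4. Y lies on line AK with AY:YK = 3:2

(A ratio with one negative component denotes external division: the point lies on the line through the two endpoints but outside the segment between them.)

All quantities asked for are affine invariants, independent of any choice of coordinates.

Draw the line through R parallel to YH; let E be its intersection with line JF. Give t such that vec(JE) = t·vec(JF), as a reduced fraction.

t = 8/27

Choose coordinates H = (0, 0), A = (1, 0), F = (0, 1).
1. J lies on line AF with AJ:JF = 1:4 ⇒ J = (4/5, 1/5)
2. K lies on line HF with HK:KF = 4:(-1) ⇒ K = (0, 4/3)
3. R is the centroid of triangle JKA ⇒ R = (3/5, 23/45)
4. Y lies on line AK with AY:YK = 3:2 ⇒ Y = (2/5, 4/5)
through R parallel to YH: direction (-2/5, -4/5); meets JF at E = (76/135, 59/135)
E = J + t·(F−J) with t = 8/27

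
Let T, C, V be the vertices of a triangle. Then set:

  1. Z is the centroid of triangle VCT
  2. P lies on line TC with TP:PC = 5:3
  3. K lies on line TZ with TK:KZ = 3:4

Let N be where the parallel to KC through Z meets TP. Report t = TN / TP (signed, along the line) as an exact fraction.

Assign T = (0, 0), C = (1, 0), V = (0, 1) — the answer is frame-independent, so this choice is without loss of generality.
1. Z is the centroid of triangle VCT ⇒ Z = (1/3, 1/3)
2. P lies on line TC with TP:PC = 5:3 ⇒ P = (5/8, 0)
3. K lies on line TZ with TK:KZ = 3:4 ⇒ K = (1/7, 1/7)
through Z parallel to KC: direction (6/7, -1/7); meets TP at N = (7/3, 0)
N = T + t·(P−T) with t = 56/15

t = 56/15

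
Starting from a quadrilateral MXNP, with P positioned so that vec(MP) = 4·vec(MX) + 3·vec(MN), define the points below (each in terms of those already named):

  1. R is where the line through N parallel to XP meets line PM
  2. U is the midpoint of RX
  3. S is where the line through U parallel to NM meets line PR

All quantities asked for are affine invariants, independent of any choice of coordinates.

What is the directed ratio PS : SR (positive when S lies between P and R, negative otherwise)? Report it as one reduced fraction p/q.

Set M = (0, 0), X = (1, 0), N = (0, 1), P = (4, 3); any affine frame gives the same invariant.
1. R is where the line through N parallel to XP meets line PM ⇒ R = (-4, -3)
2. U is the midpoint of RX ⇒ U = (-3/2, -3/2)
3. S is where the line through U parallel to NM meets line PR ⇒ S = (-3/2, -9/8)
S = P + t·(R−P) with t = 11/16, so PS:SR = t:(1−t) = 11/16:5/16

PS:SR = 11/5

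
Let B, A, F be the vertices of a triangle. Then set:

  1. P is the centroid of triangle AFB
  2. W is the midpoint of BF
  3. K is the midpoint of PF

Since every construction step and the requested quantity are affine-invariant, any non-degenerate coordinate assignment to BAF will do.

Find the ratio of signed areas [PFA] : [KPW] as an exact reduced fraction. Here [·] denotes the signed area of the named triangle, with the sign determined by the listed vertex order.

Choose coordinates B = (0, 0), A = (1, 0), F = (0, 1).
1. P is the centroid of triangle AFB ⇒ P = (1/3, 1/3)
2. W is the midpoint of BF ⇒ W = (0, 1/2)
3. K is the midpoint of PF ⇒ K = (1/6, 2/3)
2·[PFA] = -1/3, 2·[KPW] = -1/12
[PFA]:[KPW] = -1/3:-1/12 = 4

[PFA]:[KPW] = 4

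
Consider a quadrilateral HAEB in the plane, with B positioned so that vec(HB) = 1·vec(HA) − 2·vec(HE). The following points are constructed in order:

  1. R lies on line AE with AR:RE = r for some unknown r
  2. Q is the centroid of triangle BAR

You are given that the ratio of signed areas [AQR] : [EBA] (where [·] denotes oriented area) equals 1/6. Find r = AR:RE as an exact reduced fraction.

Set H = (0, 0), A = (1, 0), E = (0, 1), B = (1, -2); any affine frame gives the same invariant.
1. With AR:RE = r, write λ = r/(r+1) so R = A + λ·(E−A); R is affine-linear in λ
2. Q is the centroid of triangle BAR ⇒ Q is an affine combination of earlier points and hence also affine-linear in λ
Every point depending on R is an affine combination of R and λ-independent points, so each such coordinate is linear in λ; the λ² term in each signed area is a multiple of (E−A)×(E−A) = 0, so 2·[AQR] and 2·[EBA] are each linear in λ. Evaluating at λ=0 and λ=1:
  2·[AQR] = -2/3·λ,   2·[EBA] = 2
So [AQR]:[EBA] = (-2/3·λ) / (2). Setting this equal to 1/6:
  -2/3·λ = 1/6·(2)  ⇒  λ = -1/2
Then r = λ/(1−λ) = (-1/2)/(3/2) = -1/3. Check: with r = -1/3, R = (3/2, -1/2) and [AQR]:[EBA] = 1/6 as required.

r = -1/3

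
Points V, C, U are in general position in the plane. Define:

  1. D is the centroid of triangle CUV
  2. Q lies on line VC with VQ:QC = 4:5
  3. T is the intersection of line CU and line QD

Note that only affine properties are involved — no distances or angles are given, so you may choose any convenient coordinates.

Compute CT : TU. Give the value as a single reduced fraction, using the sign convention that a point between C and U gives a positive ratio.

CT:TU = 5

Work in coordinates with V = (0, 0), C = (1, 0), U = (0, 1).
1. D is the centroid of triangle CUV ⇒ D = (1/3, 1/3)
2. Q lies on line VC with VQ:QC = 4:5 ⇒ Q = (4/9, 0)
3. T is the intersection of line CU and line QD ⇒ T = (1/6, 5/6)
T = C + t·(U−C) with t = 5/6, so CT:TU = t:(1−t) = 5/6:1/6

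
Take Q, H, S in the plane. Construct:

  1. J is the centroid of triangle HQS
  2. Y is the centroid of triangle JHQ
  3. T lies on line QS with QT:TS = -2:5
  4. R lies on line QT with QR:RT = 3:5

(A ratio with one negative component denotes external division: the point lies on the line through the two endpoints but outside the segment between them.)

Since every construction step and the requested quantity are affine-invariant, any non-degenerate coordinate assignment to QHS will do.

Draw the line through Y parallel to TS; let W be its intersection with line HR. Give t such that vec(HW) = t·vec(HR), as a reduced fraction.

t = 5/9

Work in coordinates with Q = (0, 0), H = (1, 0), S = (0, 1).
1. J is the centroid of triangle HQS ⇒ J = (1/3, 1/3)
2. Y is the centroid of triangle JHQ ⇒ Y = (4/9, 1/9)
3. T lies on line QS with QT:TS = -2:5 ⇒ T = (0, -2/3)
4. R lies on line QT with QR:RT = 3:5 ⇒ R = (0, -1/4)
through Y parallel to TS: direction (0, 5/3); meets HR at W = (4/9, -5/36)
W = H + t·(R−H) with t = 5/9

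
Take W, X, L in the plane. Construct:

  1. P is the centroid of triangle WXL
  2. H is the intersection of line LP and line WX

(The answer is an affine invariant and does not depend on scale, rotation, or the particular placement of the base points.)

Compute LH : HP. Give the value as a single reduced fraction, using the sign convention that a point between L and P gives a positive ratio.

Assign W = (0, 0), X = (1, 0), L = (0, 1) — the answer is frame-independent, so this choice is without loss of generality.
1. P is the centroid of triangle WXL ⇒ P = (1/3, 1/3)
2. H is the intersection of line LP and line WX ⇒ H = (1/2, 0)
H = L + t·(P−L) with t = 3/2, so LH:HP = t:(1−t) = 3/2:-1/2

LH:HP = -3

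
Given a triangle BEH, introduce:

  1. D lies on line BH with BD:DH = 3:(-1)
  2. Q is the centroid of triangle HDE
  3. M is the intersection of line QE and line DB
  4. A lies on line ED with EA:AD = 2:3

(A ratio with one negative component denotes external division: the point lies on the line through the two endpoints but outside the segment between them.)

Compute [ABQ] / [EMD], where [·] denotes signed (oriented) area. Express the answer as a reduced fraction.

[ABQ]:[EMD] = 6/5

Choose coordinates B = (0, 0), E = (1, 0), H = (0, 1).
1. D lies on line BH with BD:DH = 3:(-1) ⇒ D = (0, 3/2)
2. Q is the centroid of triangle HDE ⇒ Q = (1/3, 5/6)
3. M is the intersection of line QE and line DB ⇒ M = (0, 5/4)
4. A lies on line ED with EA:AD = 2:3 ⇒ A = (3/5, 3/5)
2·[ABQ] = -3/10, 2·[EMD] = -1/4
[ABQ]:[EMD] = -3/10:-1/4 = 6/5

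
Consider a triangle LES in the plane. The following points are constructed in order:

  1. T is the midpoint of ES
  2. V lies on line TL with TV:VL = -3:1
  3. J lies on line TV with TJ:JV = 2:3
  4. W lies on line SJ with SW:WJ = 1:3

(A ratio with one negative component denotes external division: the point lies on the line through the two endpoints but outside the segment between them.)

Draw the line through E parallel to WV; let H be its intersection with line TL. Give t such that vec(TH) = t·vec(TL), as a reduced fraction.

t = -9/5

Assign L = (0, 0), E = (1, 0), S = (0, 1) — the answer is frame-independent, so this choice is without loss of generality.
1. T is the midpoint of ES ⇒ T = (1/2, 1/2)
2. V lies on line TL with TV:VL = -3:1 ⇒ V = (-1/4, -1/4)
3. J lies on line TV with TJ:JV = 2:3 ⇒ J = (1/5, 1/5)
4. W lies on line SJ with SW:WJ = 1:3 ⇒ W = (1/20, 4/5)
through E parallel to WV: direction (-3/10, -21/20); meets TL at H = (7/5, 7/5)
H = T + t·(L−T) with t = -9/5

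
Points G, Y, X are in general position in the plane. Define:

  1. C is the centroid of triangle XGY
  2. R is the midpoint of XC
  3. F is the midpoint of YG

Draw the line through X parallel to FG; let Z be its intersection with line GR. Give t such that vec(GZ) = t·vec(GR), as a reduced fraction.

t = 3/2

Choose coordinates G = (0, 0), Y = (1, 0), X = (0, 1).
1. C is the centroid of triangle XGY ⇒ C = (1/3, 1/3)
2. R is the midpoint of XC ⇒ R = (1/6, 2/3)
3. F is the midpoint of YG ⇒ F = (1/2, 0)
through X parallel to FG: direction (-1/2, 0); meets GR at Z = (1/4, 1)
Z = G + t·(R−G) with t = 3/2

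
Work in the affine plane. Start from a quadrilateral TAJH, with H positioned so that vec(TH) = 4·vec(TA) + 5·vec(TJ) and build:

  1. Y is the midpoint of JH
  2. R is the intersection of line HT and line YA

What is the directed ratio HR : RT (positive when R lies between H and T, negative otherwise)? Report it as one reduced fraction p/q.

Choose coordinates T = (0, 0), A = (1, 0), J = (0, 1), H = (4, 5).
1. Y is the midpoint of JH ⇒ Y = (2, 3)
2. R is the intersection of line HT and line YA ⇒ R = (12/7, 15/7)
R = H + t·(T−H) with t = 4/7, so HR:RT = t:(1−t) = 4/7:3/7

HR:RT = 4/3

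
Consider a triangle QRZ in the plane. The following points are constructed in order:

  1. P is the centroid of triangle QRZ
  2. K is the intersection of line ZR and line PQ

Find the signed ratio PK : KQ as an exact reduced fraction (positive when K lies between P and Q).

PK:KQ = -1/3

Choose coordinates Q = (0, 0), R = (1, 0), Z = (0, 1).
1. P is the centroid of triangle QRZ ⇒ P = (1/3, 1/3)
2. K is the intersection of line ZR and line PQ ⇒ K = (1/2, 1/2)
K = P + t·(Q−P) with t = -1/2, so PK:KQ = t:(1−t) = -1/2:3/2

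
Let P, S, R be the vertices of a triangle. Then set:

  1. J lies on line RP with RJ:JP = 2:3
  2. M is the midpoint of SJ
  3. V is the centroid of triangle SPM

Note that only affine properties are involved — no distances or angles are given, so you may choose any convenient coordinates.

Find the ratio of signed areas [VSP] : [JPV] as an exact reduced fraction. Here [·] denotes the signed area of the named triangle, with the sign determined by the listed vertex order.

[VSP]:[JPV] = -1/3

Choose coordinates P = (0, 0), S = (1, 0), R = (0, 1).
1. J lies on line RP with RJ:JP = 2:3 ⇒ J = (0, 3/5)
2. M is the midpoint of SJ ⇒ M = (1/2, 3/10)
3. V is the centroid of triangle SPM ⇒ V = (1/2, 1/10)
2·[VSP] = -1/10, 2·[JPV] = 3/10
[VSP]:[JPV] = -1/10:3/10 = -1/3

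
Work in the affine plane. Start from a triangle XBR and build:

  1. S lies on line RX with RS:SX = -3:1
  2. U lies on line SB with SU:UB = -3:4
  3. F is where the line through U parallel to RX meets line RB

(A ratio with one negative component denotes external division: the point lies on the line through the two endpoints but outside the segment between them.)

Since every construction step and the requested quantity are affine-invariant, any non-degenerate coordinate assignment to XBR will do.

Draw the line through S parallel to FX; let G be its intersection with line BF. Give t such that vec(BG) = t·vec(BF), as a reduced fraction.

t = 11/8

Assign X = (0, 0), B = (1, 0), R = (0, 1) — the answer is frame-independent, so this choice is without loss of generality.
1. S lies on line RX with RS:SX = -3:1 ⇒ S = (0, -1/2)
2. U lies on line SB with SU:UB = -3:4 ⇒ U = (-3, -2)
3. F is where the line through U parallel to RX meets line RB ⇒ F = (-3, 4)
through S parallel to FX: direction (3, -4); meets BF at G = (-9/2, 11/2)
G = B + t·(F−B) with t = 11/8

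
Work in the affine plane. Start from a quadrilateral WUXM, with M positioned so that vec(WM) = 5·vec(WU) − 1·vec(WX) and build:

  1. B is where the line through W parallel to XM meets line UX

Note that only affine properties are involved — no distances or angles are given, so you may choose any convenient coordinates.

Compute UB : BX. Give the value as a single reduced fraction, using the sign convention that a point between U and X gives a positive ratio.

UB:BX = -2/5

Work in coordinates with W = (0, 0), U = (1, 0), X = (0, 1), M = (5, -1).
1. B is where the line through W parallel to XM meets line UX ⇒ B = (5/3, -2/3)
B = U + t·(X−U) with t = -2/3, so UB:BX = t:(1−t) = -2/3:5/3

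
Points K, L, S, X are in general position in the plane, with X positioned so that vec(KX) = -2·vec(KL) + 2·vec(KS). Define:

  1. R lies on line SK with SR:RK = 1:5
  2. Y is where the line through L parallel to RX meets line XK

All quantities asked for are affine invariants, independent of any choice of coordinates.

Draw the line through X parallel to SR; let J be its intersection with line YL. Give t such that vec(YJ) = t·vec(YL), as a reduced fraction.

Assign K = (0, 0), L = (1, 0), S = (0, 1), X = (-2, 2) — the answer is frame-independent, so this choice is without loss of generality.
1. R lies on line SK with SR:RK = 1:5 ⇒ R = (0, 5/6)
2. Y is where the line through L parallel to RX meets line XK ⇒ Y = (-7/5, 7/5)
through X parallel to SR: direction (0, -1/6); meets YL at J = (-2, 7/4)
J = Y + t·(L−Y) with t = -1/4

t = -1/4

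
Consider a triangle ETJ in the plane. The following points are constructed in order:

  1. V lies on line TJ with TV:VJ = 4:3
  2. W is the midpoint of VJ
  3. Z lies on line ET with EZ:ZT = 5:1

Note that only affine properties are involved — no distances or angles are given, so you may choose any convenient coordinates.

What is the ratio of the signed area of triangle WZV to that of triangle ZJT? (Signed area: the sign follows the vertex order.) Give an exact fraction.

Set E = (0, 0), T = (1, 0), J = (0, 1); any affine frame gives the same invariant.
1. V lies on line TJ with TV:VJ = 4:3 ⇒ V = (3/7, 4/7)
2. W is the midpoint of VJ ⇒ W = (3/14, 11/14)
3. Z lies on line ET with EZ:ZT = 5:1 ⇒ Z = (5/6, 0)
2·[WZV] = 1/28, 2·[ZJT] = -1/6
[WZV]:[ZJT] = 1/28:-1/6 = -3/14

[WZV]:[ZJT] = -3/14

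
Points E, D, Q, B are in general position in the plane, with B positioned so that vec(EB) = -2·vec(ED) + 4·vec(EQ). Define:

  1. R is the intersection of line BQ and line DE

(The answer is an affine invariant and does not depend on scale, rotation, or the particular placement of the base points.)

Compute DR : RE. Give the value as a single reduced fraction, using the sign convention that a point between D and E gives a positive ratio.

DR:RE = 1/2

Choose coordinates E = (0, 0), D = (1, 0), Q = (0, 1), B = (-2, 4).
1. R is the intersection of line BQ and line DE ⇒ R = (2/3, 0)
R = D + t·(E−D) with t = 1/3, so DR:RE = t:(1−t) = 1/3:2/3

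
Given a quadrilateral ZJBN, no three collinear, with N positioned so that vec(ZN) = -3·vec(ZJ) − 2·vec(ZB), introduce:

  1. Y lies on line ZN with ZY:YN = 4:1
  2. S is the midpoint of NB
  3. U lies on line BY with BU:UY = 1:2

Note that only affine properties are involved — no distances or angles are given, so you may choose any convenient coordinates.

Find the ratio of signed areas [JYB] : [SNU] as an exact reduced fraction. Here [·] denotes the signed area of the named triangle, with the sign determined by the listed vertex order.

[JYB]:[SNU] = -50

Set Z = (0, 0), J = (1, 0), B = (0, 1), N = (-3, -2); any affine frame gives the same invariant.
1. Y lies on line ZN with ZY:YN = 4:1 ⇒ Y = (-12/5, -8/5)
2. S is the midpoint of NB ⇒ S = (-3/2, -1/2)
3. U lies on line BY with BU:UY = 1:2 ⇒ U = (-4/5, 2/15)
2·[JYB] = -5, 2·[SNU] = 1/10
[JYB]:[SNU] = -5:1/10 = -50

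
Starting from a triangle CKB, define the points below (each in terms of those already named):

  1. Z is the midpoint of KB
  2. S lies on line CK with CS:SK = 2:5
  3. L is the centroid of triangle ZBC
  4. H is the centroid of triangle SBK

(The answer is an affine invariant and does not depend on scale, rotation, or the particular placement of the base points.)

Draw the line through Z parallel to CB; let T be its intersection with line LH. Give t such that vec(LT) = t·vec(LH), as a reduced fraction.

Set C = (0, 0), K = (1, 0), B = (0, 1); any affine frame gives the same invariant.
1. Z is the midpoint of KB ⇒ Z = (1/2, 1/2)
2. S lies on line CK with CS:SK = 2:5 ⇒ S = (2/7, 0)
3. L is the centroid of triangle ZBC ⇒ L = (1/6, 1/2)
4. H is the centroid of triangle SBK ⇒ H = (3/7, 1/3)
through Z parallel to CB: direction (0, 1); meets LH at T = (1/2, 19/66)
T = L + t·(H−L) with t = 14/11

t = 14/11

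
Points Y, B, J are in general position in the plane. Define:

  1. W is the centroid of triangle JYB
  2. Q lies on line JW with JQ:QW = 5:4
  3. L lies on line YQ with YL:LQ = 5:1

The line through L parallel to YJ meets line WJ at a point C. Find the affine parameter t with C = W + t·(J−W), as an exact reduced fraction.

t = 29/54

Set Y = (0, 0), B = (1, 0), J = (0, 1); any affine frame gives the same invariant.
1. W is the centroid of triangle JYB ⇒ W = (1/3, 1/3)
2. Q lies on line JW with JQ:QW = 5:4 ⇒ Q = (5/27, 17/27)
3. L lies on line YQ with YL:LQ = 5:1 ⇒ L = (25/162, 85/162)
through L parallel to YJ: direction (0, 1); meets WJ at C = (25/162, 56/81)
C = W + t·(J−W) with t = 29/54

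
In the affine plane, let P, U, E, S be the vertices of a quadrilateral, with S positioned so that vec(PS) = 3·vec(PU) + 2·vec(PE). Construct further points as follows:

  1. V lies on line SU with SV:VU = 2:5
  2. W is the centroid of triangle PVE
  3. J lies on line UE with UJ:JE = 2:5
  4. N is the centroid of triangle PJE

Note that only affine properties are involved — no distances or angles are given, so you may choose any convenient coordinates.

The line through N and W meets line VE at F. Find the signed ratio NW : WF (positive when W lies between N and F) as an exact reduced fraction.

Work in coordinates with P = (0, 0), U = (1, 0), E = (0, 1), S = (3, 2).
1. V lies on line SU with SV:VU = 2:5 ⇒ V = (17/7, 10/7)
2. W is the centroid of triangle PVE ⇒ W = (17/21, 17/21)
3. J lies on line UE with UJ:JE = 2:5 ⇒ J = (5/7, 2/7)
4. N is the centroid of triangle PJE ⇒ N = (5/21, 3/7)
line NW meets VE at F = (782/525, 221/175)
W = N + t·(F−N) with t = 100/219, so NW:WF = 100/219:119/219

NW:WF = 100/119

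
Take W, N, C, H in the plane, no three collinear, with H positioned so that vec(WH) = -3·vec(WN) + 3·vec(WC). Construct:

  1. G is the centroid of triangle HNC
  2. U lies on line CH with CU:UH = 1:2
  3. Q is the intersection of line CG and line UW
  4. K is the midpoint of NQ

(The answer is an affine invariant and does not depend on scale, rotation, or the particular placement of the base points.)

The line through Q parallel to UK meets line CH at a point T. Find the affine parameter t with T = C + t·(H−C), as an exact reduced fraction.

t = 1/2

Choose coordinates W = (0, 0), N = (1, 0), C = (0, 1), H = (-3, 3).
1. G is the centroid of triangle HNC ⇒ G = (-2/3, 4/3)
2. U lies on line CH with CU:UH = 1:2 ⇒ U = (-1, 5/3)
3. Q is the intersection of line CG and line UW ⇒ Q = (-6/7, 10/7)
4. K is the midpoint of NQ ⇒ K = (1/14, 5/7)
through Q parallel to UK: direction (15/14, -20/21); meets CH at T = (-3/2, 2)
T = C + t·(H−C) with t = 1/2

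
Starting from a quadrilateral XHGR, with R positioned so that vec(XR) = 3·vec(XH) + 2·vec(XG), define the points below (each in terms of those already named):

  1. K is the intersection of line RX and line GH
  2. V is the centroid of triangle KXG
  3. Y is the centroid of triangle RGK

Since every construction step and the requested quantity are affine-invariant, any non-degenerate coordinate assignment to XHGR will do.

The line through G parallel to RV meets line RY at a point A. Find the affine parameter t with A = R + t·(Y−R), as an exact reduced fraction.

t = 27/5

Work in coordinates with X = (0, 0), H = (1, 0), G = (0, 1), R = (3, 2).
1. K is the intersection of line RX and line GH ⇒ K = (3/5, 2/5)
2. V is the centroid of triangle KXG ⇒ V = (1/5, 7/15)
3. Y is the centroid of triangle RGK ⇒ Y = (6/5, 17/15)
through G parallel to RV: direction (-14/5, -23/15); meets RY at A = (-168/25, -67/25)
A = R + t·(Y−R) with t = 27/5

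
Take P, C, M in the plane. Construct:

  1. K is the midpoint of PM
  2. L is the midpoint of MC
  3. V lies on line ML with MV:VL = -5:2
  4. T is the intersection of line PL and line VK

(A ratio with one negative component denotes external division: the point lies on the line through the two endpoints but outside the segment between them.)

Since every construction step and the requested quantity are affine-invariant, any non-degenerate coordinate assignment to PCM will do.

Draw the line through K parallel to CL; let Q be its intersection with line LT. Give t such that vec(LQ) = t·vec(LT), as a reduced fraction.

t = 7/4

Set P = (0, 0), C = (1, 0), M = (0, 1); any affine frame gives the same invariant.
1. K is the midpoint of PM ⇒ K = (0, 1/2)
2. L is the midpoint of MC ⇒ L = (1/2, 1/2)
3. V lies on line ML with MV:VL = -5:2 ⇒ V = (5/6, 1/6)
4. T is the intersection of line PL and line VK ⇒ T = (5/14, 5/14)
through K parallel to CL: direction (-1/2, 1/2); meets LT at Q = (1/4, 1/4)
Q = L + t·(T−L) with t = 7/4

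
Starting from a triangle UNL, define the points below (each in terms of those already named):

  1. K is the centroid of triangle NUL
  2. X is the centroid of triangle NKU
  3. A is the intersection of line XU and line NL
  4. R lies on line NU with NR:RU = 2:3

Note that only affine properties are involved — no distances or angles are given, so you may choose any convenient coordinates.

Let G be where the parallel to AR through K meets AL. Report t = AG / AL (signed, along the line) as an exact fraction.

t = 3/8

Assign U = (0, 0), N = (1, 0), L = (0, 1) — the answer is frame-independent, so this choice is without loss of generality.
1. K is the centroid of triangle NUL ⇒ K = (1/3, 1/3)
2. X is the centroid of triangle NKU ⇒ X = (4/9, 1/9)
3. A is the intersection of line XU and line NL ⇒ A = (4/5, 1/5)
4. R lies on line NU with NR:RU = 2:3 ⇒ R = (3/5, 0)
through K parallel to AR: direction (-1/5, -1/5); meets AL at G = (1/2, 1/2)
G = A + t·(L−A) with t = 3/8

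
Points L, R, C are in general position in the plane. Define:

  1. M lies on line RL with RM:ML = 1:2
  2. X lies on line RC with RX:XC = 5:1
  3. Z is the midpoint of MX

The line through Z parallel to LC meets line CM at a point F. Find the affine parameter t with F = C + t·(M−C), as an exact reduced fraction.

t = 5/8

Set L = (0, 0), R = (1, 0), C = (0, 1); any affine frame gives the same invariant.
1. M lies on line RL with RM:ML = 1:2 ⇒ M = (2/3, 0)
2. X lies on line RC with RX:XC = 5:1 ⇒ X = (1/6, 5/6)
3. Z is the midpoint of MX ⇒ Z = (5/12, 5/12)
through Z parallel to LC: direction (0, 1); meets CM at F = (5/12, 3/8)
F = C + t·(M−C) with t = 5/8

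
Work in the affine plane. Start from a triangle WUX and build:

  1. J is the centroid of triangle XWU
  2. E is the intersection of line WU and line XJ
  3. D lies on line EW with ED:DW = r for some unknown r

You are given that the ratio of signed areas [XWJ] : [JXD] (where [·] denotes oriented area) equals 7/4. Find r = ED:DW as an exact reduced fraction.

Work in coordinates with W = (0, 0), U = (1, 0), X = (0, 1).
1. J is the centroid of triangle XWU ⇒ J = (1/3, 1/3)
2. E is the intersection of line WU and line XJ ⇒ E = (1/2, 0)
3. With ED:DW = r, write λ = r/(r+1) so D = E + λ·(W−E); D is affine-linear in λ
Every point depending on D is an affine combination of D and λ-independent points, so each such coordinate is linear in λ; the λ² term in each signed area is a multiple of (W−E)×(W−E) = 0, so 2·[XWJ] and 2·[JXD] are each linear in λ. Evaluating at λ=0 and λ=1:
  2·[XWJ] = 1/3,   2·[JXD] = 1/3·λ
So [XWJ]:[JXD] = (1/3) / (1/3·λ). Setting this equal to 7/4:
  1/3 = 7/4·(1/3·λ)  ⇒  λ = 4/7
Then r = λ/(1−λ) = (4/7)/(3/7) = 4/3. Check: with r = 4/3, D = (3/14, 0) and [XWJ]:[JXD] = 7/4 as required.

r = 4/3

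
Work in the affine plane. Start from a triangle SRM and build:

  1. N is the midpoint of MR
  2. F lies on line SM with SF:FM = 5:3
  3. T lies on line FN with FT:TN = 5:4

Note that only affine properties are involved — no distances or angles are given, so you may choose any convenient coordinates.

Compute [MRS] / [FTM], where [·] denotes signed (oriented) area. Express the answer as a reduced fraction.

[MRS]:[FTM] = -48/5

Choose coordinates S = (0, 0), R = (1, 0), M = (0, 1).
1. N is the midpoint of MR ⇒ N = (1/2, 1/2)
2. F lies on line SM with SF:FM = 5:3 ⇒ F = (0, 5/8)
3. T lies on line FN with FT:TN = 5:4 ⇒ T = (5/18, 5/9)
2·[MRS] = -1, 2·[FTM] = 5/48
[MRS]:[FTM] = -1:5/48 = -48/5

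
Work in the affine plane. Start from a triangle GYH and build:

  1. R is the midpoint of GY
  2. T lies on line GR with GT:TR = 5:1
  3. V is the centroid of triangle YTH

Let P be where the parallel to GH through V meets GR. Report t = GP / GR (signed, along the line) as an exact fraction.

t = 17/18

Set G = (0, 0), Y = (1, 0), H = (0, 1); any affine frame gives the same invariant.
1. R is the midpoint of GY ⇒ R = (1/2, 0)
2. T lies on line GR with GT:TR = 5:1 ⇒ T = (5/12, 0)
3. V is the centroid of triangle YTH ⇒ V = (17/36, 1/3)
through V parallel to GH: direction (0, 1); meets GR at P = (17/36, 0)
P = G + t·(R−G) with t = 17/18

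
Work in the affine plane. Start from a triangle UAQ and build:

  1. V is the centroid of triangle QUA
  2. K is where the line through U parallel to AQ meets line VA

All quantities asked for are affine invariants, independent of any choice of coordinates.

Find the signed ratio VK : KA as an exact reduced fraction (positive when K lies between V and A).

Work in coordinates with U = (0, 0), A = (1, 0), Q = (0, 1).
1. V is the centroid of triangle QUA ⇒ V = (1/3, 1/3)
2. K is where the line through U parallel to AQ meets line VA ⇒ K = (-1, 1)
K = V + t·(A−V) with t = -2, so VK:KA = t:(1−t) = -2:3

VK:KA = -2/3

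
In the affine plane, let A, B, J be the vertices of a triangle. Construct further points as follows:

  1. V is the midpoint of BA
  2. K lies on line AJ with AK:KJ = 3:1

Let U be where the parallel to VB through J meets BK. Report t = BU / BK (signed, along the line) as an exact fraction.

t = 4/3

Work in coordinates with A = (0, 0), B = (1, 0), J = (0, 1).
1. V is the midpoint of BA ⇒ V = (1/2, 0)
2. K lies on line AJ with AK:KJ = 3:1 ⇒ K = (0, 3/4)
through J parallel to VB: direction (1/2, 0); meets BK at U = (-1/3, 1)
U = B + t·(K−B) with t = 4/3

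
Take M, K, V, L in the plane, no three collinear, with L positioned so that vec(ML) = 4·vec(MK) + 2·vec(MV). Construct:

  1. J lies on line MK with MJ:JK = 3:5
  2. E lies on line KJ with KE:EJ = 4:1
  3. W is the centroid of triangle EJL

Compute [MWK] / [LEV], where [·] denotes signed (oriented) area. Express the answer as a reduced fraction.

Work in coordinates with M = (0, 0), K = (1, 0), V = (0, 1), L = (4, 2).
1. J lies on line MK with MJ:JK = 3:5 ⇒ J = (3/8, 0)
2. E lies on line KJ with KE:EJ = 4:1 ⇒ E = (1/2, 0)
3. W is the centroid of triangle EJL ⇒ W = (13/8, 2/3)
2·[MWK] = -2/3, 2·[LEV] = -9/2
[MWK]:[LEV] = -2/3:-9/2 = 4/27

[MWK]:[LEV] = 4/27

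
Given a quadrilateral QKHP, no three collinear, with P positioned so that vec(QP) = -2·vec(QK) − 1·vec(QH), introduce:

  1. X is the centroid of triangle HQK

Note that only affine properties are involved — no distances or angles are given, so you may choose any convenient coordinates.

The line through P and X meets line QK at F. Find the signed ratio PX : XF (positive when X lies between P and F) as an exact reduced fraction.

PX:XF = -4

Choose coordinates Q = (0, 0), K = (1, 0), H = (0, 1), P = (-2, -1).
1. X is the centroid of triangle HQK ⇒ X = (1/3, 1/3)
line PX meets QK at F = (-1/4, 0)
X = P + t·(F−P) with t = 4/3, so PX:XF = 4/3:-1/3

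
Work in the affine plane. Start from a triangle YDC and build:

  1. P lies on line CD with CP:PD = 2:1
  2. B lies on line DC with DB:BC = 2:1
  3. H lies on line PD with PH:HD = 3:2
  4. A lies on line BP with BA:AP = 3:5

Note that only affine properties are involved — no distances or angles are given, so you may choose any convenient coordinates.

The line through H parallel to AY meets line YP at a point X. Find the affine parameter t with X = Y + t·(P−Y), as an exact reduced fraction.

t = 49/25

Choose coordinates Y = (0, 0), D = (1, 0), C = (0, 1).
1. P lies on line CD with CP:PD = 2:1 ⇒ P = (2/3, 1/3)
2. B lies on line DC with DB:BC = 2:1 ⇒ B = (1/3, 2/3)
3. H lies on line PD with PH:HD = 3:2 ⇒ H = (13/15, 2/15)
4. A lies on line BP with BA:AP = 3:5 ⇒ A = (11/24, 13/24)
through H parallel to AY: direction (-11/24, -13/24); meets YP at X = (98/75, 49/75)
X = Y + t·(P−Y) with t = 49/25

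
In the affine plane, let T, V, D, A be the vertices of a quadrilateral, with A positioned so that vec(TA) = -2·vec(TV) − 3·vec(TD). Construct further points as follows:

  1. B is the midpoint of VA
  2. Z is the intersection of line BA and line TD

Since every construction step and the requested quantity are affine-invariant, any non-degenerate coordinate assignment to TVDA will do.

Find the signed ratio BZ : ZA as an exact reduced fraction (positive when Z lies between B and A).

Work in coordinates with T = (0, 0), V = (1, 0), D = (0, 1), A = (-2, -3).
1. B is the midpoint of VA ⇒ B = (-1/2, -3/2)
2. Z is the intersection of line BA and line TD ⇒ Z = (0, -1)
Z = B + t·(A−B) with t = -1/3, so BZ:ZA = t:(1−t) = -1/3:4/3

BZ:ZA = -1/4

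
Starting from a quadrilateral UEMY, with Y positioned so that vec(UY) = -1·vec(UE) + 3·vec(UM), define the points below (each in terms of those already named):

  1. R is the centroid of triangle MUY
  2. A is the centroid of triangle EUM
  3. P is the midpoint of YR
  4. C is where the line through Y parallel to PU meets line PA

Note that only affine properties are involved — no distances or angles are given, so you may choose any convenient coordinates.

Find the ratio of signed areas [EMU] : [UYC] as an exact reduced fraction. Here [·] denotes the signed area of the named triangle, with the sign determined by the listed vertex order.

[EMU]:[UYC] = 51/2

Set U = (0, 0), E = (1, 0), M = (0, 1), Y = (-1, 3); any affine frame gives the same invariant.
1. R is the centroid of triangle MUY ⇒ R = (-1/3, 4/3)
2. A is the centroid of triangle EUM ⇒ A = (1/3, 1/3)
3. P is the midpoint of YR ⇒ P = (-2/3, 13/6)
4. C is where the line through Y parallel to PU meets line PA ⇒ C = (-43/51, 127/51)
2·[EMU] = 1, 2·[UYC] = 2/51
[EMU]:[UYC] = 1:2/51 = 51/2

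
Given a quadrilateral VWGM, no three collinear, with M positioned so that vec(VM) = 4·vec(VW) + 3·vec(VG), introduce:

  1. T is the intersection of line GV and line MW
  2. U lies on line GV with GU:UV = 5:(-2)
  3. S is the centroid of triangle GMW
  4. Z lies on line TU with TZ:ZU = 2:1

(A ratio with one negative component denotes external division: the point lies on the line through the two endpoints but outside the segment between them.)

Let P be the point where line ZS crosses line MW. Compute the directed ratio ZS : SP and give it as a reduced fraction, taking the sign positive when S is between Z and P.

ZS:SP = -2/3

Choose coordinates V = (0, 0), W = (1, 0), G = (0, 1), M = (4, 3).
1. T is the intersection of line GV and line MW ⇒ T = (0, -1)
2. U lies on line GV with GU:UV = 5:(-2) ⇒ U = (0, -2/3)
3. S is the centroid of triangle GMW ⇒ S = (5/3, 4/3)
4. Z lies on line TU with TZ:ZU = 2:1 ⇒ Z = (0, -7/9)
line ZS meets MW at P = (-5/6, -11/6)
S = Z + t·(P−Z) with t = -2, so ZS:SP = -2:3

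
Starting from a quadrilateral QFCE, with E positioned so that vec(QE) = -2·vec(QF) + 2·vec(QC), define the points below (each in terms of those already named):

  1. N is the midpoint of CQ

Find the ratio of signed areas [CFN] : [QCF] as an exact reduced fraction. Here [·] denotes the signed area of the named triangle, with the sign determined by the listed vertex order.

Assign Q = (0, 0), F = (1, 0), C = (0, 1), E = (-2, 2) — the answer is frame-independent, so this choice is without loss of generality.
1. N is the midpoint of CQ ⇒ N = (0, 1/2)
2·[CFN] = -1/2, 2·[QCF] = -1
[CFN]:[QCF] = -1/2:-1 = 1/2

[CFN]:[QCF] = 1/2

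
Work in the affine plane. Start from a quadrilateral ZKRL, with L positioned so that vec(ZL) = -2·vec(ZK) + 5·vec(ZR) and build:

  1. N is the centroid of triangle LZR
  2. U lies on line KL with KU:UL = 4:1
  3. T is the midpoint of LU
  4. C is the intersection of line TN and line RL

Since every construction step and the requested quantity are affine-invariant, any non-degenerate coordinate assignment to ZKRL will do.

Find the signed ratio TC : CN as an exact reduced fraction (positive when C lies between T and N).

Work in coordinates with Z = (0, 0), K = (1, 0), R = (0, 1), L = (-2, 5).
1. N is the centroid of triangle LZR ⇒ N = (-2/3, 2)
2. U lies on line KL with KU:UL = 4:1 ⇒ U = (-7/5, 4)
3. T is the midpoint of LU ⇒ T = (-17/10, 9/2)
4. C is the intersection of line TN and line RL ⇒ C = (-19/13, 51/13)
C = T + t·(N−T) with t = 3/13, so TC:CN = t:(1−t) = 3/13:10/13

TC:CN = 3/10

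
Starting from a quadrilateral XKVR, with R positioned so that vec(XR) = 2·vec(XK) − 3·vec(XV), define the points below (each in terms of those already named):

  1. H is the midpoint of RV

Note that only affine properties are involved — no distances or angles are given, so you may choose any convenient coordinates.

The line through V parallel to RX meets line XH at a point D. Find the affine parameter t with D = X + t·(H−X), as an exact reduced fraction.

Choose coordinates X = (0, 0), K = (1, 0), V = (0, 1), R = (2, -3).
1. H is the midpoint of RV ⇒ H = (1, -1)
through V parallel to RX: direction (-2, 3); meets XH at D = (2, -2)
D = X + t·(H−X) with t = 2

t = 2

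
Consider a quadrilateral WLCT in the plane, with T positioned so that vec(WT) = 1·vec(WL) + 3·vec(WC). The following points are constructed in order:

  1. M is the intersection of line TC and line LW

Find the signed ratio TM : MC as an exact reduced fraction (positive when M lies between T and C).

TM:MC = -3

Work in coordinates with W = (0, 0), L = (1, 0), C = (0, 1), T = (1, 3).
1. M is the intersection of line TC and line LW ⇒ M = (-1/2, 0)
M = T + t·(C−T) with t = 3/2, so TM:MC = t:(1−t) = 3/2:-1/2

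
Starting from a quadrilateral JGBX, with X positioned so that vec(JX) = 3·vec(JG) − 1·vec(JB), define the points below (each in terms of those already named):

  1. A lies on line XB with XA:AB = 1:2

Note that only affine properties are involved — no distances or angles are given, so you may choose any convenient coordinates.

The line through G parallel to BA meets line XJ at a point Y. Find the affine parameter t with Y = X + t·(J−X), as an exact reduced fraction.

Choose coordinates J = (0, 0), G = (1, 0), B = (0, 1), X = (3, -1).
1. A lies on line XB with XA:AB = 1:2 ⇒ A = (2, -1/3)
through G parallel to BA: direction (2, -4/3); meets XJ at Y = (2, -2/3)
Y = X + t·(J−X) with t = 1/3

t = 1/3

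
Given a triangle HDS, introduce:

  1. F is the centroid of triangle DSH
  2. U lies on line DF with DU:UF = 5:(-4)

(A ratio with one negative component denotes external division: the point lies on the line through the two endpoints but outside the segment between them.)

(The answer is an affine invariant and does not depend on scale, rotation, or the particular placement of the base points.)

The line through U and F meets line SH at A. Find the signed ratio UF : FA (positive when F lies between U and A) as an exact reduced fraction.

UF:FA = -8

Set H = (0, 0), D = (1, 0), S = (0, 1); any affine frame gives the same invariant.
1. F is the centroid of triangle DSH ⇒ F = (1/3, 1/3)
2. U lies on line DF with DU:UF = 5:(-4) ⇒ U = (-7/3, 5/3)
line UF meets SH at A = (0, 1/2)
F = U + t·(A−U) with t = 8/7, so UF:FA = 8/7:-1/7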